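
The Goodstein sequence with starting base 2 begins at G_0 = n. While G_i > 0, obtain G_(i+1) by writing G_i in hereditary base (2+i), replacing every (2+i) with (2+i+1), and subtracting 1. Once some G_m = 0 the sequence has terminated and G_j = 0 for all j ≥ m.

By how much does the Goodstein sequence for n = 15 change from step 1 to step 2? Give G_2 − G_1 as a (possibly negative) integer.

1172

G_0 = 15. HB_2(15) = 2^(2 + 1) + 2^2 + 2 + 1. Bump = 112. G_1 = 111.
G_1 = 111. HB_3(111) = 3^(3 + 1) + 3^3 + 3. Bump = 1284. G_2 = 1283.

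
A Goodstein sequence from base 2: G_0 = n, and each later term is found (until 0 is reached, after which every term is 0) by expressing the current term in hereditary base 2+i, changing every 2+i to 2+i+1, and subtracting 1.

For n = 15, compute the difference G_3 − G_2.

17469

i=0: 15 = 2^(2 + 1) + 2^2 + 2 + 1 (b=2); 2→3: 3^(3 + 1) + 3^3 + 3 + 1 = 112; 112−1 = 111
i=1: 111 = 3^(3 + 1) + 3^3 + 3 (b=3); 3→4: 4^(4 + 1) + 4^4 + 4 = 1284; 1284−1 = 1283
i=2: 1283 = 4^(4 + 1) + 4^4 + 3 (b=4); 4→5: 5^(5 + 1) + 5^5 + 3 = 18753; 18753−1 = 18752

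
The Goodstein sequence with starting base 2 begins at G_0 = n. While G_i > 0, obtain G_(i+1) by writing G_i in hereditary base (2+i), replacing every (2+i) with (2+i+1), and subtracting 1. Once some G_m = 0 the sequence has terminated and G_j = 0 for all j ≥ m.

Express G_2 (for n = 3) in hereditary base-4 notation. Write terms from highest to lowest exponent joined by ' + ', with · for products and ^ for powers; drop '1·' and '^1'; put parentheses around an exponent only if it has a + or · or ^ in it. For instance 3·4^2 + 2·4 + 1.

3

G_0 = 3. HB_2(3) = 2 + 1. Bump = 4. G_1 = 3.
G_1 = 3. HB_3(3) = 3. Bump = 4. G_2 = 3.
G_2 = 3. HB_4(3) = 3. Bump = 3. G_3 = 2.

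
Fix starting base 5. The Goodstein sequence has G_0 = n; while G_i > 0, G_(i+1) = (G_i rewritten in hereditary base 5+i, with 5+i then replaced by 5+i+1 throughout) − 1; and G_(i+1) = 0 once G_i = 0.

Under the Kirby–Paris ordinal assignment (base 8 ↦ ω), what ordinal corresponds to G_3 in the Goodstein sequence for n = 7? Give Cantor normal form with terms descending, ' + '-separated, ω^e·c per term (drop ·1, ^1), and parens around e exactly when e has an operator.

G_0 = 7. HB_5(7) = 5 + 2. Bump = 8. G_1 = 7.
G_1 = 7. HB_6(7) = 6 + 1. Bump = 8. G_2 = 7.
G_2 = 7. HB_7(7) = 7. Bump = 8. G_3 = 7.
G_3 = 7. HB_8(7) = 7. Bump = 7. G_4 = 6.

7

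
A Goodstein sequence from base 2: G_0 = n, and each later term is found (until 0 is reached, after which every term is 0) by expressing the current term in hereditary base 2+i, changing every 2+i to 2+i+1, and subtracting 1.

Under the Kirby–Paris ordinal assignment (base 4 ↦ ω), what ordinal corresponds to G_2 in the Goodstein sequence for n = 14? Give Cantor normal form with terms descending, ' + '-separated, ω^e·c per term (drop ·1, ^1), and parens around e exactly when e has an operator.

i=0: 14 = 2^(2 + 1) + 2^2 + 2 (b=2); 2→3: 3^(3 + 1) + 3^3 + 3 = 111; 111−1 = 110
i=1: 110 = 3^(3 + 1) + 3^3 + 2 (b=3); 3→4: 4^(4 + 1) + 4^4 + 2 = 1282; 1282−1 = 1281
i=2: 1281 = 4^(4 + 1) + 4^4 + 1 (b=4); 4→5: 5^(5 + 1) + 5^5 + 1 = 18751; 18751−1 = 18750

ω^(ω + 1) + ω^ω + 1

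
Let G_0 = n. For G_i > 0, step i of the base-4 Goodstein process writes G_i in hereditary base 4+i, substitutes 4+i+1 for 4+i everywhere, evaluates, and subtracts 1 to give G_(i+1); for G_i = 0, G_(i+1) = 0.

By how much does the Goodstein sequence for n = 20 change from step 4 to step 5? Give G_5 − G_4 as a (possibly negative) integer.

i=0: 20 = 4^2 + 4 (b=4); 4→5: 5^2 + 5 = 30; 30−1 = 29
i=1: 29 = 5^2 + 4 (b=5); 5→6: 6^2 + 4 = 40; 40−1 = 39
i=2: 39 = 6^2 + 3 (b=6); 6→7: 7^2 + 3 = 52; 52−1 = 51
i=3: 51 = 7^2 + 2 (b=7); 7→8: 8^2 + 2 = 66; 66−1 = 65
i=4: 65 = 8^2 + 1 (b=8); 8→9: 9^2 + 1 = 82; 82−1 = 81

16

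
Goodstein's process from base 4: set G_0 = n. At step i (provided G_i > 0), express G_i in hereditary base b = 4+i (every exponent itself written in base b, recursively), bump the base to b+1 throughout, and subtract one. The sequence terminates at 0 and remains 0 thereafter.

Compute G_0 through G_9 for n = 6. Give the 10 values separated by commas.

base 4: 6 = 4 + 2; at 5: 5 + 2 = 7; next = 6
base 5: 6 = 5 + 1; at 6: 6 + 1 = 7; next = 6
base 6: 6 = 6; at 7: 7 = 7; next = 6
base 7: 6 = 6; at 8: 6 = 6; next = 5
base 8: 5 = 5; at 9: 5 = 5; next = 4
base 9: 4 = 4; at 10: 4 = 4; next = 3
base 10: 3 = 3; at 11: 3 = 3; next = 2
base 11: 2 = 2; at 12: 2 = 2; next = 1
base 12: 1 = 1; at 13: 1 = 1; next = 0

6, 6, 6, 6, 5, 4, 3, 2, 1, 0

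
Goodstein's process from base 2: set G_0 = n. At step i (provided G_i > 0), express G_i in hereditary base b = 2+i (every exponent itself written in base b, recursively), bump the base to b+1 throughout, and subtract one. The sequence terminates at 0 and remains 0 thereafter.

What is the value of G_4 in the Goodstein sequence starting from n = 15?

G_0=15  [base 2] 2^(2 + 1) + 2^2 + 2 + 1  →[2↦3]→  3^(3 + 1) + 3^3 + 3 + 1 = 112  −1 ⇒ G_1=111
G_1=111  [base 3] 3^(3 + 1) + 3^3 + 3  →[3↦4]→  4^(4 + 1) + 4^4 + 4 = 1284  −1 ⇒ G_2=1283
G_2=1283  [base 4] 4^(4 + 1) + 4^4 + 3  →[4↦5]→  5^(5 + 1) + 5^5 + 3 = 18753  −1 ⇒ G_3=18752
G_3=18752  [base 5] 5^(5 + 1) + 5^5 + 2  →[5↦6]→  6^(6 + 1) + 6^6 + 2 = 326594  −1 ⇒ G_4=326593
G_4=326593  [base 6] 6^(6 + 1) + 6^6 + 1  →[6↦7]→  7^(7 + 1) + 7^7 + 1 = 6588345  −1 ⇒ G_5=6588344

326593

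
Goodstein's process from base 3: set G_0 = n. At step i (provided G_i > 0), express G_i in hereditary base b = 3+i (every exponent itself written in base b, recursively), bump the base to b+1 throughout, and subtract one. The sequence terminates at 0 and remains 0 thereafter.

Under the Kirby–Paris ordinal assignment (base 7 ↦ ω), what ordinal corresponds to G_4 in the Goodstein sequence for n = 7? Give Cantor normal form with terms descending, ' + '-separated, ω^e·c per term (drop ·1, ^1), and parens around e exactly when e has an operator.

ω + 2

7 —HB3→ 2·3 + 1 —bump→ 2·4 + 1 = 9 —(−1)→ 8
8 —HB4→ 2·4 —bump→ 2·5 = 10 —(−1)→ 9
9 —HB5→ 5 + 4 —bump→ 6 + 4 = 10 —(−1)→ 9
9 —HB6→ 6 + 3 —bump→ 7 + 3 = 10 —(−1)→ 9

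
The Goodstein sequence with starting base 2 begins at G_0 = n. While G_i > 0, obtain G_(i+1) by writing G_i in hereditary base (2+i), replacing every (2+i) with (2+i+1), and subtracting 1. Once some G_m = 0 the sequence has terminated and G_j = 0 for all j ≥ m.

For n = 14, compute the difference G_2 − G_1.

1171

step 0: 14 = 2^(2 + 1) + 2^2 + 2; sub 3 for 2: 3^(3 + 1) + 3^3 + 3; = 111; G_1 = 111−1 = 110
step 1: 110 = 3^(3 + 1) + 3^3 + 2; sub 4 for 3: 4^(4 + 1) + 4^4 + 2; = 1282; G_2 = 1282−1 = 1281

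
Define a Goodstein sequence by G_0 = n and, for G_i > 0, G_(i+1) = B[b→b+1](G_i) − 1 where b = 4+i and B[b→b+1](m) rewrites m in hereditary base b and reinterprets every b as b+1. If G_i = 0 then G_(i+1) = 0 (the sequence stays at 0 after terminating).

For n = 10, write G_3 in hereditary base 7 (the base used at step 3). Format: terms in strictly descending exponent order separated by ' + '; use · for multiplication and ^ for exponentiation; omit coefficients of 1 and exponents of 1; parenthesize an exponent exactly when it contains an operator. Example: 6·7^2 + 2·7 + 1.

7 + 6

i=0: 10 = 2·4 + 2 (b=4); 4→5: 2·5 + 2 = 12; 12−1 = 11
i=1: 11 = 2·5 + 1 (b=5); 5→6: 2·6 + 1 = 13; 13−1 = 12
i=2: 12 = 2·6 (b=6); 6→7: 2·7 = 14; 14−1 = 13
i=3: 13 = 7 + 6 (b=7); 7→8: 8 + 6 = 14; 14−1 = 13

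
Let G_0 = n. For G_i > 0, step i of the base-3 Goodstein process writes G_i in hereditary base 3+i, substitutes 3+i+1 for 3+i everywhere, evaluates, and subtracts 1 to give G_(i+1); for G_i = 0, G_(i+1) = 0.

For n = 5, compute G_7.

i=0: 5 = 3 + 2 (b=3); 3→4: 4 + 2 = 6; 6−1 = 5
i=1: 5 = 4 + 1 (b=4); 4→5: 5 + 1 = 6; 6−1 = 5
i=2: 5 = 5 (b=5); 5→6: 6 = 6; 6−1 = 5
i=3: 5 = 5 (b=6); 6→7: 5 = 5; 5−1 = 4
i=4: 4 = 4 (b=7); 7→8: 4 = 4; 4−1 = 3
i=5: 3 = 3 (b=8); 8→9: 3 = 3; 3−1 = 2
i=6: 2 = 2 (b=9); 9→10: 2 = 2; 2−1 = 1
i=7: 1 = 1 (b=10); 10→11: 1 = 1; 1−1 = 0

1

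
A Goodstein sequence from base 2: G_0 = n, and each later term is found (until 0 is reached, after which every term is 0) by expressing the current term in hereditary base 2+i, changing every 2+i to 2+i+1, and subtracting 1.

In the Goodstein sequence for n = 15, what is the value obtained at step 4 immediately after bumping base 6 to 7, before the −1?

6588345

G_0=15  [base 2] 2^(2 + 1) + 2^2 + 2 + 1  →[2↦3]→  3^(3 + 1) + 3^3 + 3 + 1 = 112  −1 ⇒ G_1=111
G_1=111  [base 3] 3^(3 + 1) + 3^3 + 3  →[3↦4]→  4^(4 + 1) + 4^4 + 4 = 1284  −1 ⇒ G_2=1283
G_2=1283  [base 4] 4^(4 + 1) + 4^4 + 3  →[4↦5]→  5^(5 + 1) + 5^5 + 3 = 18753  −1 ⇒ G_3=18752
G_3=18752  [base 5] 5^(5 + 1) + 5^5 + 2  →[5↦6]→  6^(6 + 1) + 6^6 + 2 = 326594  −1 ⇒ G_4=326593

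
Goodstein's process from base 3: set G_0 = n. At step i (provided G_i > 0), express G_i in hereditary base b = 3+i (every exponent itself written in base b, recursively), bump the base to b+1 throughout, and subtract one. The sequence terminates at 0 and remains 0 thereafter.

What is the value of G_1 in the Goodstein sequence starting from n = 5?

5

5 —HB3→ 3 + 2 —bump→ 4 + 2 = 6 —(−1)→ 5
5 —HB4→ 4 + 1 —bump→ 5 + 1 = 6 —(−1)→ 5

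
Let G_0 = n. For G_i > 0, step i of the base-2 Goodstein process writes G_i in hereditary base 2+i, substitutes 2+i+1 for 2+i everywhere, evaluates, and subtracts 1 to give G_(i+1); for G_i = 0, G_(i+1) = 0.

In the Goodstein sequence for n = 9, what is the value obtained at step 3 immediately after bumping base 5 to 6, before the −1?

step 0: 9 = 2^(2 + 1) + 1; sub 3 for 2: 3^(3 + 1) + 1; = 82; G_1 = 82−1 = 81
step 1: 81 = 3^(3 + 1); sub 4 for 3: 4^(4 + 1); = 1024; G_2 = 1024−1 = 1023
step 2: 1023 = 3·4^4 + 3·4^3 + 3·4^2 + 3·4 + 3; sub 5 for 4: 3·5^5 + 3·5^3 + 3·5^2 + 3·5 + 3; = 9843; G_3 = 9843−1 = 9842

140744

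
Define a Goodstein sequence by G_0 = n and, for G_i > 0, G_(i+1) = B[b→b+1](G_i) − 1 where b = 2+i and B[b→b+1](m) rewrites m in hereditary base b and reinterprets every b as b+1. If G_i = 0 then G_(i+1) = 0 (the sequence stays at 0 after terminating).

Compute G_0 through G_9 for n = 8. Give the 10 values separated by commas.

8, 80, 553, 6310, 93395, 1647195, 33554571, 774841151, 20000000211, 570623341475

i=0: 8 = 2^(2 + 1) (b=2); 2→3: 3^(3 + 1) = 81; 81−1 = 80
i=1: 80 = 2·3^3 + 2·3^2 + 2·3 + 2 (b=3); 3→4: 2·4^4 + 2·4^2 + 2·4 + 2 = 554; 554−1 = 553
i=2: 553 = 2·4^4 + 2·4^2 + 2·4 + 1 (b=4); 4→5: 2·5^5 + 2·5^2 + 2·5 + 1 = 6311; 6311−1 = 6310
i=3: 6310 = 2·5^5 + 2·5^2 + 2·5 (b=5); 5→6: 2·6^6 + 2·6^2 + 2·6 = 93396; 93396−1 = 93395
i=4: 93395 = 2·6^6 + 2·6^2 + 6 + 5 (b=6); 6→7: 2·7^7 + 2·7^2 + 7 + 5 = 1647196; 1647196−1 = 1647195
i=5: 1647195 = 2·7^7 + 2·7^2 + 7 + 4 (b=7); 7→8: 2·8^8 + 2·8^2 + 8 + 4 = 33554572; 33554572−1 = 33554571
i=6: 33554571 = 2·8^8 + 2·8^2 + 8 + 3 (b=8); 8→9: 2·9^9 + 2·9^2 + 9 + 3 = 774841152; 774841152−1 = 774841151
i=7: 774841151 = 2·9^9 + 2·9^2 + 9 + 2 (b=9); 9→10: 2·10^10 + 2·10^2 + 10 + 2 = 20000000212; 20000000212−1 = 20000000211
i=8: 20000000211 = 2·10^10 + 2·10^2 + 10 + 1 (b=10); 10→11: 2·11^11 + 2·11^2 + 11 + 1 = 570623341476; 570623341476−1 = 570623341475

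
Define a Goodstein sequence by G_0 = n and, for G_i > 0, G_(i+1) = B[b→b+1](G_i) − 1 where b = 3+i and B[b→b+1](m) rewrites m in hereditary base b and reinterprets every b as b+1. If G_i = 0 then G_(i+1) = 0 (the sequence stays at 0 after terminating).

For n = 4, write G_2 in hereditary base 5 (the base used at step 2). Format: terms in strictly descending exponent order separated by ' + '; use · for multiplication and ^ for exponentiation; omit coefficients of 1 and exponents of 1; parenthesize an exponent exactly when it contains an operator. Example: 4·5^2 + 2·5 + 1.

4

G_0=4  [base 3] 3 + 1  →[3↦4]→  4 + 1 = 5  −1 ⇒ G_1=4
G_1=4  [base 4] 4  →[4↦5]→  5 = 5  −1 ⇒ G_2=4
G_2=4  [base 5] 4  →[5↦6]→  4 = 4  −1 ⇒ G_3=3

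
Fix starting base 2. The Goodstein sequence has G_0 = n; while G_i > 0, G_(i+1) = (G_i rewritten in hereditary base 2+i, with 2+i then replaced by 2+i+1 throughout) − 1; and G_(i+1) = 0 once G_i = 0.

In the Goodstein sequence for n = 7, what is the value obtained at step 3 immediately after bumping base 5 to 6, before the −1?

46658

i=0: 7 = 2^2 + 2 + 1 (b=2); 2→3: 3^3 + 3 + 1 = 31; 31−1 = 30
i=1: 30 = 3^3 + 3 (b=3); 3→4: 4^4 + 4 = 260; 260−1 = 259
i=2: 259 = 4^4 + 3 (b=4); 4→5: 5^5 + 3 = 3128; 3128−1 = 3127
i=3: 3127 = 5^5 + 2 (b=5); 5→6: 6^6 + 2 = 46658; 46658−1 = 46657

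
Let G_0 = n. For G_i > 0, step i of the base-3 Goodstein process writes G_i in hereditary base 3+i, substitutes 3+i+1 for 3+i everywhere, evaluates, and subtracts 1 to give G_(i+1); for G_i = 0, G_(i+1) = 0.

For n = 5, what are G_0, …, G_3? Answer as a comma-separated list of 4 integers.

[0] 5 ≡ 3 + 2 (base 3). Lift 4: 6. −1: 5.
[1] 5 ≡ 4 + 1 (base 4). Lift 5: 6. −1: 5.
[2] 5 ≡ 5 (base 5). Lift 6: 6. −1: 5.

5, 5, 5, 5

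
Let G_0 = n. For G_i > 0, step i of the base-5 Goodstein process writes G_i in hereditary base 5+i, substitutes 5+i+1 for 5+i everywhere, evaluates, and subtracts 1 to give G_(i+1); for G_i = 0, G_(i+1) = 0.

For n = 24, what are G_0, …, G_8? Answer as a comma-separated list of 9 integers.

24, 27, 30, 33, 36, 39, 41, 43, 45

G_0=24  [base 5] 4·5 + 4  →[5↦6]→  4·6 + 4 = 28  −1 ⇒ G_1=27
G_1=27  [base 6] 4·6 + 3  →[6↦7]→  4·7 + 3 = 31  −1 ⇒ G_2=30
G_2=30  [base 7] 4·7 + 2  →[7↦8]→  4·8 + 2 = 34  −1 ⇒ G_3=33
G_3=33  [base 8] 4·8 + 1  →[8↦9]→  4·9 + 1 = 37  −1 ⇒ G_4=36
G_4=36  [base 9] 4·9  →[9↦10]→  4·10 = 40  −1 ⇒ G_5=39
G_5=39  [base 10] 3·10 + 9  →[10↦11]→  3·11 + 9 = 42  −1 ⇒ G_6=41
G_6=41  [base 11] 3·11 + 8  →[11↦12]→  3·12 + 8 = 44  −1 ⇒ G_7=43
G_7=43  [base 12] 3·12 + 7  →[12↦13]→  3·13 + 7 = 46  −1 ⇒ G_8=45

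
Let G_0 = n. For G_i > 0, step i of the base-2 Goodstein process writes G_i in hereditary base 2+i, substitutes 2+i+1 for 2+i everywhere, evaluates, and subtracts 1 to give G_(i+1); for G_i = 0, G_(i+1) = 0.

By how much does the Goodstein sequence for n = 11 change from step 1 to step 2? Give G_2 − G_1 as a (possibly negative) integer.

943

[0] 11 ≡ 2^(2 + 1) + 2 + 1 (base 2). Lift 3: 85. −1: 84.
[1] 84 ≡ 3^(3 + 1) + 3 (base 3). Lift 4: 1028. −1: 1027.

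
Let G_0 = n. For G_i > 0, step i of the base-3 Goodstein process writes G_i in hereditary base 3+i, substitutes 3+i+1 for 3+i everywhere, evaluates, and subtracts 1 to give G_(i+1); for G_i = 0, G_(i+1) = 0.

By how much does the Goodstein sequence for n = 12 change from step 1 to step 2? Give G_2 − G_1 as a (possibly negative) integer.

G_0=12  [base 3] 3^2 + 3  →[3↦4]→  4^2 + 4 = 20  −1 ⇒ G_1=19
G_1=19  [base 4] 4^2 + 3  →[4↦5]→  5^2 + 3 = 28  −1 ⇒ G_2=27

8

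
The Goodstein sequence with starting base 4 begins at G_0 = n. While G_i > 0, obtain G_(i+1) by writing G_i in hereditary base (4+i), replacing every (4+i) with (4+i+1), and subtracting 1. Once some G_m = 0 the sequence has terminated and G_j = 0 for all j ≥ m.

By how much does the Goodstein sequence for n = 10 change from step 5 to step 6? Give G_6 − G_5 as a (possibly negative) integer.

(0) 10|_4 = 2·4 + 2 ↦ 2·5 + 2|_5 = 12 ⇒ 11
(1) 11|_5 = 2·5 + 1 ↦ 2·6 + 1|_6 = 13 ⇒ 12
(2) 12|_6 = 2·6 ↦ 2·7|_7 = 14 ⇒ 13
(3) 13|_7 = 7 + 6 ↦ 8 + 6|_8 = 14 ⇒ 13
(4) 13|_8 = 8 + 5 ↦ 9 + 5|_9 = 14 ⇒ 13
(5) 13|_9 = 9 + 4 ↦ 10 + 4|_10 = 14 ⇒ 13

0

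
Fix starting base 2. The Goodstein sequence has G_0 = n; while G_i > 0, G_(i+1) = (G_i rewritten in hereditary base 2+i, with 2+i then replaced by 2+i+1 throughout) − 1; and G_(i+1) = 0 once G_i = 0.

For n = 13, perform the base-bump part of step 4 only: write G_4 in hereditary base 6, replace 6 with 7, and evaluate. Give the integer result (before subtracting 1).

G_0 = 13. HB_2(13) = 2^(2 + 1) + 2^2 + 1. Bump = 109. G_1 = 108.
G_1 = 108. HB_3(108) = 3^(3 + 1) + 3^3. Bump = 1280. G_2 = 1279.
G_2 = 1279. HB_4(1279) = 4^(4 + 1) + 3·4^3 + 3·4^2 + 3·4 + 3. Bump = 16093. G_3 = 16092.
G_3 = 16092. HB_5(16092) = 5^(5 + 1) + 3·5^3 + 3·5^2 + 3·5 + 2. Bump = 280712. G_4 = 280711.
G_4 = 280711. HB_6(280711) = 6^(6 + 1) + 3·6^3 + 3·6^2 + 3·6 + 1. Bump = 5765999. G_5 = 5765998.

5765999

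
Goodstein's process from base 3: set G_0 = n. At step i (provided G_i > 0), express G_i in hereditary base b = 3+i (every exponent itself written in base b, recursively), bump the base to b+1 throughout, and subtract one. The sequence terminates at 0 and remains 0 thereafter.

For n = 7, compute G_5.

9

[0] 7 ≡ 2·3 + 1 (base 3). Lift 4: 9. −1: 8.
[1] 8 ≡ 2·4 (base 4). Lift 5: 10. −1: 9.
[2] 9 ≡ 5 + 4 (base 5). Lift 6: 10. −1: 9.
[3] 9 ≡ 6 + 3 (base 6). Lift 7: 10. −1: 9.
[4] 9 ≡ 7 + 2 (base 7). Lift 8: 10. −1: 9.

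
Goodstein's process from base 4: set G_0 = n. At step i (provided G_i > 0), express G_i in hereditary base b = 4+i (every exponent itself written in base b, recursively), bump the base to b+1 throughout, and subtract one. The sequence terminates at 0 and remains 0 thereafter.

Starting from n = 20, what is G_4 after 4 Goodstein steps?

20 —HB4→ 4^2 + 4 —bump→ 5^2 + 5 = 30 —(−1)→ 29
29 —HB5→ 5^2 + 4 —bump→ 6^2 + 4 = 40 —(−1)→ 39
39 —HB6→ 6^2 + 3 —bump→ 7^2 + 3 = 52 —(−1)→ 51
51 —HB7→ 7^2 + 2 —bump→ 8^2 + 2 = 66 —(−1)→ 65
65 —HB8→ 8^2 + 1 —bump→ 9^2 + 1 = 82 —(−1)→ 81

65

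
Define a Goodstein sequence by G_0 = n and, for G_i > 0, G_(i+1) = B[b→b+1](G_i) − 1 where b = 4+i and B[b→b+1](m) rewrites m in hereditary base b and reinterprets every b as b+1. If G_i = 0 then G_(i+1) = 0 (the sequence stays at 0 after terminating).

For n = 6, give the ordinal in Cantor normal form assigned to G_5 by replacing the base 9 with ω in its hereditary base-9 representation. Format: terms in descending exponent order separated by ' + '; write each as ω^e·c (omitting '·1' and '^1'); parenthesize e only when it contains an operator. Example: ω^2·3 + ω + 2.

4

step 0: 6 = 4 + 2; sub 5 for 4: 5 + 2; = 7; G_1 = 7−1 = 6
step 1: 6 = 5 + 1; sub 6 for 5: 6 + 1; = 7; G_2 = 7−1 = 6
step 2: 6 = 6; sub 7 for 6: 7; = 7; G_3 = 7−1 = 6
step 3: 6 = 6; sub 8 for 7: 6; = 6; G_4 = 6−1 = 5
step 4: 5 = 5; sub 9 for 8: 5; = 5; G_5 = 5−1 = 4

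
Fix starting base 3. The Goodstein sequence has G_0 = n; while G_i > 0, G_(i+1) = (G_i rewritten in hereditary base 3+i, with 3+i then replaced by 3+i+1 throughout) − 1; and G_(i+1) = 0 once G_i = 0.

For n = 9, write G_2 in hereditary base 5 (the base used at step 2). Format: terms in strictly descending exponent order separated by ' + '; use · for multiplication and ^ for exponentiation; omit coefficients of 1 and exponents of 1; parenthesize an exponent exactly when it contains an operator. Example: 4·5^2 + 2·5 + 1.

base 3: 9 = 3^2; at 4: 4^2 = 16; next = 15
base 4: 15 = 3·4 + 3; at 5: 3·5 + 3 = 18; next = 17
base 5: 17 = 3·5 + 2; at 6: 3·6 + 2 = 20; next = 19

3·5 + 2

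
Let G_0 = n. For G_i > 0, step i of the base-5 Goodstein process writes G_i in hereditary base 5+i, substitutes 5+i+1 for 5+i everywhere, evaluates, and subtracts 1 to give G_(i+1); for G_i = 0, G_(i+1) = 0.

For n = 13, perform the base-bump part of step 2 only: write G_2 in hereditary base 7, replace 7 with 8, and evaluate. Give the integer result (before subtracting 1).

17

13 —HB5→ 2·5 + 3 —bump→ 2·6 + 3 = 15 —(−1)→ 14
14 —HB6→ 2·6 + 2 —bump→ 2·7 + 2 = 16 —(−1)→ 15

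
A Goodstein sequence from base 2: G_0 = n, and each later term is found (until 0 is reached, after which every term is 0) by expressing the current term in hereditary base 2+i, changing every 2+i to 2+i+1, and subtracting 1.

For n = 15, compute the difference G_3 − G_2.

17469

(0) 15|_2 = 2^(2 + 1) + 2^2 + 2 + 1 ↦ 3^(3 + 1) + 3^3 + 3 + 1|_3 = 112 ⇒ 111
(1) 111|_3 = 3^(3 + 1) + 3^3 + 3 ↦ 4^(4 + 1) + 4^4 + 4|_4 = 1284 ⇒ 1283
(2) 1283|_4 = 4^(4 + 1) + 4^4 + 3 ↦ 5^(5 + 1) + 5^5 + 3|_5 = 18753 ⇒ 18752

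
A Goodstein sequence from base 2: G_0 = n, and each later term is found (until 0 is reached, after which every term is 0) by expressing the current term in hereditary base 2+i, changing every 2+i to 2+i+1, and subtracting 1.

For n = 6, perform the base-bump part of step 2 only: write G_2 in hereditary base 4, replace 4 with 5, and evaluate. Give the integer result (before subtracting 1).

[0] 6 ≡ 2^2 + 2 (base 2). Lift 3: 30. −1: 29.
[1] 29 ≡ 3^3 + 2 (base 3). Lift 4: 258. −1: 257.
[2] 257 ≡ 4^4 + 1 (base 4). Lift 5: 3126. −1: 3125.

3126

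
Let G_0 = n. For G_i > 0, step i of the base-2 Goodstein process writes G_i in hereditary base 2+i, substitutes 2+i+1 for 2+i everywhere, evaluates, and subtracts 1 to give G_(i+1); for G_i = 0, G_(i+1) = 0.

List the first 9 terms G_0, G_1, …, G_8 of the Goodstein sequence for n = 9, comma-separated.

9, 81, 1023, 9842, 140743, 2471826, 50333399, 1162263921, 30000003325

i=0: 9 = 2^(2 + 1) + 1 (b=2); 2→3: 3^(3 + 1) + 1 = 82; 82−1 = 81
i=1: 81 = 3^(3 + 1) (b=3); 3→4: 4^(4 + 1) = 1024; 1024−1 = 1023
i=2: 1023 = 3·4^4 + 3·4^3 + 3·4^2 + 3·4 + 3 (b=4); 4→5: 3·5^5 + 3·5^3 + 3·5^2 + 3·5 + 3 = 9843; 9843−1 = 9842
i=3: 9842 = 3·5^5 + 3·5^3 + 3·5^2 + 3·5 + 2 (b=5); 5→6: 3·6^6 + 3·6^3 + 3·6^2 + 3·6 + 2 = 140744; 140744−1 = 140743
i=4: 140743 = 3·6^6 + 3·6^3 + 3·6^2 + 3·6 + 1 (b=6); 6→7: 3·7^7 + 3·7^3 + 3·7^2 + 3·7 + 1 = 2471827; 2471827−1 = 2471826
i=5: 2471826 = 3·7^7 + 3·7^3 + 3·7^2 + 3·7 (b=7); 7→8: 3·8^8 + 3·8^3 + 3·8^2 + 3·8 = 50333400; 50333400−1 = 50333399
i=6: 50333399 = 3·8^8 + 3·8^3 + 3·8^2 + 2·8 + 7 (b=8); 8→9: 3·9^9 + 3·9^3 + 3·9^2 + 2·9 + 7 = 1162263922; 1162263922−1 = 1162263921
i=7: 1162263921 = 3·9^9 + 3·9^3 + 3·9^2 + 2·9 + 6 (b=9); 9→10: 3·10^10 + 3·10^3 + 3·10^2 + 2·10 + 6 = 30000003326; 30000003326−1 = 30000003325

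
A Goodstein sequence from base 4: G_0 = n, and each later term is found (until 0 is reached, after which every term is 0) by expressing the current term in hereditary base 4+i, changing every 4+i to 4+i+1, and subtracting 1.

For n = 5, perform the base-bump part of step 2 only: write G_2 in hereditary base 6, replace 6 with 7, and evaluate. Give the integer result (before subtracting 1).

5

(0) 5|_4 = 4 + 1 ↦ 5 + 1|_5 = 6 ⇒ 5
(1) 5|_5 = 5 ↦ 6|_6 = 6 ⇒ 5
(2) 5|_6 = 5 ↦ 5|_7 = 5 ⇒ 4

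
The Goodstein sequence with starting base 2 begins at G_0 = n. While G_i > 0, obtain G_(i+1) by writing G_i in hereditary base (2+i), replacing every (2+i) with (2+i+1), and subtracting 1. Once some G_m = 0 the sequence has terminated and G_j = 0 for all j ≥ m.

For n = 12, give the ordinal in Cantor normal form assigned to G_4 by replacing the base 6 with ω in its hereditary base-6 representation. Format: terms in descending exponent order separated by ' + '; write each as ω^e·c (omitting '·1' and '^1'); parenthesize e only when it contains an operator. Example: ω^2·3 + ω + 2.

ω^(ω + 1) + ω^2·2 + ω + 5

step 0: 12 = 2^(2 + 1) + 2^2; sub 3 for 2: 3^(3 + 1) + 3^3; = 108; G_1 = 108−1 = 107
step 1: 107 = 3^(3 + 1) + 2·3^2 + 2·3 + 2; sub 4 for 3: 4^(4 + 1) + 2·4^2 + 2·4 + 2; = 1066; G_2 = 1066−1 = 1065
step 2: 1065 = 4^(4 + 1) + 2·4^2 + 2·4 + 1; sub 5 for 4: 5^(5 + 1) + 2·5^2 + 2·5 + 1; = 15686; G_3 = 15686−1 = 15685
step 3: 15685 = 5^(5 + 1) + 2·5^2 + 2·5; sub 6 for 5: 6^(6 + 1) + 2·6^2 + 2·6; = 280020; G_4 = 280020−1 = 280019
step 4: 280019 = 6^(6 + 1) + 2·6^2 + 6 + 5; sub 7 for 6: 7^(7 + 1) + 2·7^2 + 7 + 5; = 5764911; G_5 = 5764911−1 = 5764910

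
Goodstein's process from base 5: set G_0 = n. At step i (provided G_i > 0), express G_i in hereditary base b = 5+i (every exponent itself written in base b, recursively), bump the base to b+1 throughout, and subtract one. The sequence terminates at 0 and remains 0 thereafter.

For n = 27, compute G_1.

37

step 0: 27 = 5^2 + 2; sub 6 for 5: 6^2 + 2; = 38; G_1 = 38−1 = 37
step 1: 37 = 6^2 + 1; sub 7 for 6: 7^2 + 1; = 50; G_2 = 50−1 = 49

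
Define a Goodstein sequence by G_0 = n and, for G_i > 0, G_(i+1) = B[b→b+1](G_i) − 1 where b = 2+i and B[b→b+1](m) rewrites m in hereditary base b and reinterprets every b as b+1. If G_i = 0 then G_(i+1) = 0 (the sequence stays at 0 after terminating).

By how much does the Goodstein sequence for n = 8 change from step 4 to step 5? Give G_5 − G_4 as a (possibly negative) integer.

1553800

[0] 8 ≡ 2^(2 + 1) (base 2). Lift 3: 81. −1: 80.
[1] 80 ≡ 2·3^3 + 2·3^2 + 2·3 + 2 (base 3). Lift 4: 554. −1: 553.
[2] 553 ≡ 2·4^4 + 2·4^2 + 2·4 + 1 (base 4). Lift 5: 6311. −1: 6310.
[3] 6310 ≡ 2·5^5 + 2·5^2 + 2·5 (base 5). Lift 6: 93396. −1: 93395.
[4] 93395 ≡ 2·6^6 + 2·6^2 + 6 + 5 (base 6). Lift 7: 1647196. −1: 1647195.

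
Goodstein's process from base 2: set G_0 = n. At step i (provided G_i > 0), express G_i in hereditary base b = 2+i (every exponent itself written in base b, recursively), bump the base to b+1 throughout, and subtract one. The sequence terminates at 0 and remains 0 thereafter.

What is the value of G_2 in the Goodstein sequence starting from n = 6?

6 —HB2→ 2^2 + 2 —bump→ 3^3 + 3 = 30 —(−1)→ 29
29 —HB3→ 3^3 + 2 —bump→ 4^4 + 2 = 258 —(−1)→ 257
257 —HB4→ 4^4 + 1 —bump→ 5^5 + 1 = 3126 —(−1)→ 3125

257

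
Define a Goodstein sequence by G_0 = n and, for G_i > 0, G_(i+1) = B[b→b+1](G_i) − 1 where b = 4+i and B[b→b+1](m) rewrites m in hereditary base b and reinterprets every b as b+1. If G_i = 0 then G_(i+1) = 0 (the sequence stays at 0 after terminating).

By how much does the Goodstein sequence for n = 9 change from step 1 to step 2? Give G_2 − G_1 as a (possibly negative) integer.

1

i=0: 9 = 2·4 + 1 (b=4); 4→5: 2·5 + 1 = 11; 11−1 = 10
i=1: 10 = 2·5 (b=5); 5→6: 2·6 = 12; 12−1 = 11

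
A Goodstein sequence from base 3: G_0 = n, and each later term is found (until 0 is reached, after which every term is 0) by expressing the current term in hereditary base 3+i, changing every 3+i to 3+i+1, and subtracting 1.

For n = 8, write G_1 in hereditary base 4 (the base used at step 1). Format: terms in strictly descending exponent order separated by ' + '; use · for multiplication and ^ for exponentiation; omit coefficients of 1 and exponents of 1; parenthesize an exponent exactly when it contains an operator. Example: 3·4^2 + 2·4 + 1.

(0) 8|_3 = 2·3 + 2 ↦ 2·4 + 2|_4 = 10 ⇒ 9
(1) 9|_4 = 2·4 + 1 ↦ 2·5 + 1|_5 = 11 ⇒ 10

2·4 + 1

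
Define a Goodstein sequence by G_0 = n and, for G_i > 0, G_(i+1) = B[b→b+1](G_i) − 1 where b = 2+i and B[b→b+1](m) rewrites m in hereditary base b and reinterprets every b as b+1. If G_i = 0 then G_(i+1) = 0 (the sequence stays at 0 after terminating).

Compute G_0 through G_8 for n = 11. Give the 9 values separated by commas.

11, 84, 1027, 15627, 279937, 5764801, 134217727, 2749609302, 70077777775

11 —HB2→ 2^(2 + 1) + 2 + 1 —bump→ 3^(3 + 1) + 3 + 1 = 85 —(−1)→ 84
84 —HB3→ 3^(3 + 1) + 3 —bump→ 4^(4 + 1) + 4 = 1028 —(−1)→ 1027
1027 —HB4→ 4^(4 + 1) + 3 —bump→ 5^(5 + 1) + 3 = 15628 —(−1)→ 15627
15627 —HB5→ 5^(5 + 1) + 2 —bump→ 6^(6 + 1) + 2 = 279938 —(−1)→ 279937
279937 —HB6→ 6^(6 + 1) + 1 —bump→ 7^(7 + 1) + 1 = 5764802 —(−1)→ 5764801
5764801 —HB7→ 7^(7 + 1) —bump→ 8^(8 + 1) = 134217728 —(−1)→ 134217727
134217727 —HB8→ 7·8^8 + 7·8^7 + 7·8^6 + 7·8^5 + 7·8^4 + 7·8^3 + 7·8^2 + 7·8 + 7 —bump→ 7·9^9 + 7·9^7 + 7·9^6 + 7·9^5 + 7·9^4 + 7·9^3 + 7·9^2 + 7·9 + 7 = 2749609303 —(−1)→ 2749609302
2749609302 —HB9→ 7·9^9 + 7·9^7 + 7·9^6 + 7·9^5 + 7·9^4 + 7·9^3 + 7·9^2 + 7·9 + 6 —bump→ 7·10^10 + 7·10^7 + 7·10^6 + 7·10^5 + 7·10^4 + 7·10^3 + 7·10^2 + 7·10 + 6 = 70077777776 —(−1)→ 70077777775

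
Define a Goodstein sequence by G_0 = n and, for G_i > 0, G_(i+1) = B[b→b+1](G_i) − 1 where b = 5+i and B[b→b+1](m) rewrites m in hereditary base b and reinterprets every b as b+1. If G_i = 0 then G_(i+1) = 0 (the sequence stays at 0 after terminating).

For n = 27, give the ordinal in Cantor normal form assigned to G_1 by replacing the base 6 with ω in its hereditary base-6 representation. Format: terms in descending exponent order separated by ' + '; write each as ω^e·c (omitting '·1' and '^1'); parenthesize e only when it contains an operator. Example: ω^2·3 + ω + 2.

ω^2 + 1

base 5: 27 = 5^2 + 2; at 6: 6^2 + 2 = 38; next = 37
base 6: 37 = 6^2 + 1; at 7: 7^2 + 1 = 50; next = 49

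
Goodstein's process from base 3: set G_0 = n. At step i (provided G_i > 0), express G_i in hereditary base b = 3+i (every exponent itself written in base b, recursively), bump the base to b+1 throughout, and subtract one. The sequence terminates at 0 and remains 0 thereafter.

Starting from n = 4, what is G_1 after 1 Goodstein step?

4

G_0=4  [base 3] 3 + 1  →[3↦4]→  4 + 1 = 5  −1 ⇒ G_1=4
G_1=4  [base 4] 4  →[4↦5]→  5 = 5  −1 ⇒ G_2=4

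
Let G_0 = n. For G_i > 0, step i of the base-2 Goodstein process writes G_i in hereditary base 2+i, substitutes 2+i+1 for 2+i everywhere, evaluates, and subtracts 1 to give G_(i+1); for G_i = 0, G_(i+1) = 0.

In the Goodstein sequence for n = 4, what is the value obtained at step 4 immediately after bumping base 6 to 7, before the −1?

G_0 = 4. HB_2(4) = 2^2. Bump = 27. G_1 = 26.
G_1 = 26. HB_3(26) = 2·3^2 + 2·3 + 2. Bump = 42. G_2 = 41.
G_2 = 41. HB_4(41) = 2·4^2 + 2·4 + 1. Bump = 61. G_3 = 60.
G_3 = 60. HB_5(60) = 2·5^2 + 2·5. Bump = 84. G_4 = 83.

110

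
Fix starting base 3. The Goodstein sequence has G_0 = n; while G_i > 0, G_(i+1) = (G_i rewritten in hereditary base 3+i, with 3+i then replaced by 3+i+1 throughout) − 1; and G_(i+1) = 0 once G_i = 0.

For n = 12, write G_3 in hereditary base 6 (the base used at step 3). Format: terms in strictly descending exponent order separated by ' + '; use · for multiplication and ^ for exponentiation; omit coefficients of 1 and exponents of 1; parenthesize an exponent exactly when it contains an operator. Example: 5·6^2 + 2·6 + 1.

6^2 + 1

(0) 12|_3 = 3^2 + 3 ↦ 4^2 + 4|_4 = 20 ⇒ 19
(1) 19|_4 = 4^2 + 3 ↦ 5^2 + 3|_5 = 28 ⇒ 27
(2) 27|_5 = 5^2 + 2 ↦ 6^2 + 2|_6 = 38 ⇒ 37
(3) 37|_6 = 6^2 + 1 ↦ 7^2 + 1|_7 = 50 ⇒ 49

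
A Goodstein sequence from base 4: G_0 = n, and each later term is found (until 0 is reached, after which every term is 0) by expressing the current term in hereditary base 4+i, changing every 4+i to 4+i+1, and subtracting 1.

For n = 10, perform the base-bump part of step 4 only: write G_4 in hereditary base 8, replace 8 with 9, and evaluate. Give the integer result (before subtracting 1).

14

(0) 10|_4 = 2·4 + 2 ↦ 2·5 + 2|_5 = 12 ⇒ 11
(1) 11|_5 = 2·5 + 1 ↦ 2·6 + 1|_6 = 13 ⇒ 12
(2) 12|_6 = 2·6 ↦ 2·7|_7 = 14 ⇒ 13
(3) 13|_7 = 7 + 6 ↦ 8 + 6|_8 = 14 ⇒ 13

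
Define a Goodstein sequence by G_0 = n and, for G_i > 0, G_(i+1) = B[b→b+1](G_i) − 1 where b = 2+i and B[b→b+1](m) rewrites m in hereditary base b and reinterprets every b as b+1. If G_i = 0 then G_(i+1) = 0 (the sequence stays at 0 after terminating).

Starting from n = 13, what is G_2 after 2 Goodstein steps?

base 2: 13 = 2^(2 + 1) + 2^2 + 1; at 3: 3^(3 + 1) + 3^3 + 1 = 109; next = 108
base 3: 108 = 3^(3 + 1) + 3^3; at 4: 4^(4 + 1) + 4^4 = 1280; next = 1279

1279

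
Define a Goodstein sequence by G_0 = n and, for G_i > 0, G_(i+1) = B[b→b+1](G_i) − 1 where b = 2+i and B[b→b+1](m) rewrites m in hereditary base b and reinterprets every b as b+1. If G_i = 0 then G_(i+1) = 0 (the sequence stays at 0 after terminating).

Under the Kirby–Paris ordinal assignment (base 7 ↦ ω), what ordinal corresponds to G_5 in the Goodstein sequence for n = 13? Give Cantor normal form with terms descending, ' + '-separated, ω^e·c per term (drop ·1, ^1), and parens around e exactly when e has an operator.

i=0: 13 = 2^(2 + 1) + 2^2 + 1 (b=2); 2→3: 3^(3 + 1) + 3^3 + 1 = 109; 109−1 = 108
i=1: 108 = 3^(3 + 1) + 3^3 (b=3); 3→4: 4^(4 + 1) + 4^4 = 1280; 1280−1 = 1279
i=2: 1279 = 4^(4 + 1) + 3·4^3 + 3·4^2 + 3·4 + 3 (b=4); 4→5: 5^(5 + 1) + 3·5^3 + 3·5^2 + 3·5 + 3 = 16093; 16093−1 = 16092
i=3: 16092 = 5^(5 + 1) + 3·5^3 + 3·5^2 + 3·5 + 2 (b=5); 5→6: 6^(6 + 1) + 3·6^3 + 3·6^2 + 3·6 + 2 = 280712; 280712−1 = 280711
i=4: 280711 = 6^(6 + 1) + 3·6^3 + 3·6^2 + 3·6 + 1 (b=6); 6→7: 7^(7 + 1) + 3·7^3 + 3·7^2 + 3·7 + 1 = 5765999; 5765999−1 = 5765998
i=5: 5765998 = 7^(7 + 1) + 3·7^3 + 3·7^2 + 3·7 (b=7); 7→8: 8^(8 + 1) + 3·8^3 + 3·8^2 + 3·8 = 134219480; 134219480−1 = 134219479

ω^(ω + 1) + ω^3·3 + ω^2·3 + ω·3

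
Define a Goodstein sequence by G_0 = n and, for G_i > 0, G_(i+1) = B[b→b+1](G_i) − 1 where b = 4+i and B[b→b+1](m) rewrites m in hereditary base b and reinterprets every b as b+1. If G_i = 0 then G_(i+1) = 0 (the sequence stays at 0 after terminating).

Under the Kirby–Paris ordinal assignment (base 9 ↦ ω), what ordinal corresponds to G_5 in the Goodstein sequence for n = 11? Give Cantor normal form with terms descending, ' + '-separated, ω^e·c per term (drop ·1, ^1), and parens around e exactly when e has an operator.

ω + 6

[0] 11 ≡ 2·4 + 3 (base 4). Lift 5: 13. −1: 12.
[1] 12 ≡ 2·5 + 2 (base 5). Lift 6: 14. −1: 13.
[2] 13 ≡ 2·6 + 1 (base 6). Lift 7: 15. −1: 14.
[3] 14 ≡ 2·7 (base 7). Lift 8: 16. −1: 15.
[4] 15 ≡ 8 + 7 (base 8). Lift 9: 16. −1: 15.
[5] 15 ≡ 9 + 6 (base 9). Lift 10: 16. −1: 15.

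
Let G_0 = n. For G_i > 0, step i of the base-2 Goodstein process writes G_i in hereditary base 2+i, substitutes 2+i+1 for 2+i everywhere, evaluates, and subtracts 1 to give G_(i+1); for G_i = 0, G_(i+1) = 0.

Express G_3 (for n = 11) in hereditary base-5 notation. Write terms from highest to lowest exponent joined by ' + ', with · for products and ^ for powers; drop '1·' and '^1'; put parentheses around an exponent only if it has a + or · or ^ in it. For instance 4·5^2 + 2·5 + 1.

5^(5 + 1) + 2

i=0: 11 = 2^(2 + 1) + 2 + 1 (b=2); 2→3: 3^(3 + 1) + 3 + 1 = 85; 85−1 = 84
i=1: 84 = 3^(3 + 1) + 3 (b=3); 3→4: 4^(4 + 1) + 4 = 1028; 1028−1 = 1027
i=2: 1027 = 4^(4 + 1) + 3 (b=4); 4→5: 5^(5 + 1) + 3 = 15628; 15628−1 = 15627
i=3: 15627 = 5^(5 + 1) + 2 (b=5); 5→6: 6^(6 + 1) + 2 = 279938; 279938−1 = 279937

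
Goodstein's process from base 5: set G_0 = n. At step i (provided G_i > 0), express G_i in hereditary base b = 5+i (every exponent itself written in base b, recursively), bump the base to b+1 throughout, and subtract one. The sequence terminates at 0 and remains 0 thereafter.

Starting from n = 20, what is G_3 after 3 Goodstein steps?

G_0 = 20. HB_5(20) = 4·5. Bump = 24. G_1 = 23.
G_1 = 23. HB_6(23) = 3·6 + 5. Bump = 26. G_2 = 25.
G_2 = 25. HB_7(25) = 3·7 + 4. Bump = 28. G_3 = 27.
G_3 = 27. HB_8(27) = 3·8 + 3. Bump = 30. G_4 = 29.

27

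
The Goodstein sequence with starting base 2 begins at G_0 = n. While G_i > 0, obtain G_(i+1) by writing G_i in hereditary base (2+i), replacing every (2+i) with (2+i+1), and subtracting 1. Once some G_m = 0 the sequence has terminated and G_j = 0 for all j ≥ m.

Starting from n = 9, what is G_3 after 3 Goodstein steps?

9842

[0] 9 ≡ 2^(2 + 1) + 1 (base 2). Lift 3: 82. −1: 81.
[1] 81 ≡ 3^(3 + 1) (base 3). Lift 4: 1024. −1: 1023.
[2] 1023 ≡ 3·4^4 + 3·4^3 + 3·4^2 + 3·4 + 3 (base 4). Lift 5: 9843. −1: 9842.
[3] 9842 ≡ 3·5^5 + 3·5^3 + 3·5^2 + 3·5 + 2 (base 5). Lift 6: 140744. −1: 140743.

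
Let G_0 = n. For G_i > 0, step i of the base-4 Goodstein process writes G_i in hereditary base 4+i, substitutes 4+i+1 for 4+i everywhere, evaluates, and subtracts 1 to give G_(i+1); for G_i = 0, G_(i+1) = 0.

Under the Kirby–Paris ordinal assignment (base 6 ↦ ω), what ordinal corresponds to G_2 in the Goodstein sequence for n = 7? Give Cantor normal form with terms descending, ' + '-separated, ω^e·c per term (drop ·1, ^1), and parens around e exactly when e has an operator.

G_0=7  [base 4] 4 + 3  →[4↦5]→  5 + 3 = 8  −1 ⇒ G_1=7
G_1=7  [base 5] 5 + 2  →[5↦6]→  6 + 2 = 8  −1 ⇒ G_2=7
G_2=7  [base 6] 6 + 1  →[6↦7]→  7 + 1 = 8  −1 ⇒ G_3=7

ω + 1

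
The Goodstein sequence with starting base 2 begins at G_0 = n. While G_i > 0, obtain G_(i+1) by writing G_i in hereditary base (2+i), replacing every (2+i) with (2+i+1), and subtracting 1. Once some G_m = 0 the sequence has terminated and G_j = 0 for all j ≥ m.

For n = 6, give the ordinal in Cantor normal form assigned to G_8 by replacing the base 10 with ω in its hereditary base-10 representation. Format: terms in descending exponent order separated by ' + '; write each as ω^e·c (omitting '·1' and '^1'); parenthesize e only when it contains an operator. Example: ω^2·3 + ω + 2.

step 0: 6 = 2^2 + 2; sub 3 for 2: 3^3 + 3; = 30; G_1 = 30−1 = 29
step 1: 29 = 3^3 + 2; sub 4 for 3: 4^4 + 2; = 258; G_2 = 258−1 = 257
step 2: 257 = 4^4 + 1; sub 5 for 4: 5^5 + 1; = 3126; G_3 = 3126−1 = 3125
step 3: 3125 = 5^5; sub 6 for 5: 6^6; = 46656; G_4 = 46656−1 = 46655
step 4: 46655 = 5·6^5 + 5·6^4 + 5·6^3 + 5·6^2 + 5·6 + 5; sub 7 for 6: 5·7^5 + 5·7^4 + 5·7^3 + 5·7^2 + 5·7 + 5; = 98040; G_5 = 98040−1 = 98039
step 5: 98039 = 5·7^5 + 5·7^4 + 5·7^3 + 5·7^2 + 5·7 + 4; sub 8 for 7: 5·8^5 + 5·8^4 + 5·8^3 + 5·8^2 + 5·8 + 4; = 187244; G_6 = 187244−1 = 187243
step 6: 187243 = 5·8^5 + 5·8^4 + 5·8^3 + 5·8^2 + 5·8 + 3; sub 9 for 8: 5·9^5 + 5·9^4 + 5·9^3 + 5·9^2 + 5·9 + 3; = 332148; G_7 = 332148−1 = 332147
step 7: 332147 = 5·9^5 + 5·9^4 + 5·9^3 + 5·9^2 + 5·9 + 2; sub 10 for 9: 5·10^5 + 5·10^4 + 5·10^3 + 5·10^2 + 5·10 + 2; = 555552; G_8 = 555552−1 = 555551

ω^5·5 + ω^4·5 + ω^3·5 + ω^2·5 + ω·5 + 1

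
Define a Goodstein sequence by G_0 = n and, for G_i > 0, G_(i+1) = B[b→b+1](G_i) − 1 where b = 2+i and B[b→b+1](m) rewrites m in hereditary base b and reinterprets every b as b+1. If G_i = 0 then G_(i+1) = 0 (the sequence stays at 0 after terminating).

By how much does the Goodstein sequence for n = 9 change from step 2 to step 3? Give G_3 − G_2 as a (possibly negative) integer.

8819

(0) 9|_2 = 2^(2 + 1) + 1 ↦ 3^(3 + 1) + 1|_3 = 82 ⇒ 81
(1) 81|_3 = 3^(3 + 1) ↦ 4^(4 + 1)|_4 = 1024 ⇒ 1023
(2) 1023|_4 = 3·4^4 + 3·4^3 + 3·4^2 + 3·4 + 3 ↦ 3·5^5 + 3·5^3 + 3·5^2 + 3·5 + 3|_5 = 9843 ⇒ 9842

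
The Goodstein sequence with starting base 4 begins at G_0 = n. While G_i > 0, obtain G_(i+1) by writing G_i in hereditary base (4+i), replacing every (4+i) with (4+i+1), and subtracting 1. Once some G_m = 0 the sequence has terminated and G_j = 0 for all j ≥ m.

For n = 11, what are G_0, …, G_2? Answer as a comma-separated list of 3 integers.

G_0 = 11. HB_4(11) = 2·4 + 3. Bump = 13. G_1 = 12.
G_1 = 12. HB_5(12) = 2·5 + 2. Bump = 14. G_2 = 13.

11, 12, 13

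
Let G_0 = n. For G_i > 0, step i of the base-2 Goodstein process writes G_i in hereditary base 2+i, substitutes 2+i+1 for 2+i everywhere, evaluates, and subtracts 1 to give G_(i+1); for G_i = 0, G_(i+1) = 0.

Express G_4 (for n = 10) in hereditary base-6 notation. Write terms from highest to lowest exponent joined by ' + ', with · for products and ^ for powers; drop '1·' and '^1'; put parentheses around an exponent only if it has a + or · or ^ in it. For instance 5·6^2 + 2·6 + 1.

5·6^6 + 5·6^5 + 5·6^4 + 5·6^3 + 5·6^2 + 5·6 + 5

G_0=10  [base 2] 2^(2 + 1) + 2  →[2↦3]→  3^(3 + 1) + 3 = 84  −1 ⇒ G_1=83
G_1=83  [base 3] 3^(3 + 1) + 2  →[3↦4]→  4^(4 + 1) + 2 = 1026  −1 ⇒ G_2=1025
G_2=1025  [base 4] 4^(4 + 1) + 1  →[4↦5]→  5^(5 + 1) + 1 = 15626  −1 ⇒ G_3=15625
G_3=15625  [base 5] 5^(5 + 1)  →[5↦6]→  6^(6 + 1) = 279936  −1 ⇒ G_4=279935
G_4=279935  [base 6] 5·6^6 + 5·6^5 + 5·6^4 + 5·6^3 + 5·6^2 + 5·6 + 5  →[6↦7]→  5·7^7 + 5·7^5 + 5·7^4 + 5·7^3 + 5·7^2 + 5·7 + 5 = 4215755  −1 ⇒ G_5=4215754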